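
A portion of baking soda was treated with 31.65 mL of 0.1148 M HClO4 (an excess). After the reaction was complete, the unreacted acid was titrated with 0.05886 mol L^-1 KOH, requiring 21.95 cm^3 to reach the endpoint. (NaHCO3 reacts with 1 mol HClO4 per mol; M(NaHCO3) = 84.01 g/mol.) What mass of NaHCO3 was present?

Total n(HClO4) added = 0.1148 x 0.03165 = 0.003633 mol.
n(KOH) used = 0.05886 x 0.02195 = 0.001292 mol, which equals the excess n(HClO4).
So n(HClO4) consumed by the sample = 0.003633 - 0.001292 = 0.002341 mol.
n(NaHCO3) = 0.002341 / 1 = 0.002341 mol.
mass = 0.002341 mol x 84.01 g/mol = 0.197 g.

0.197 g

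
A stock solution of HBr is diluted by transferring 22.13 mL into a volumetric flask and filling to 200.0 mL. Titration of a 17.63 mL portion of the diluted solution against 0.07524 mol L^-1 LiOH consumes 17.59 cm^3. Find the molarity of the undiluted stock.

n(LiOH) = 0.07524 x 0.01759 = 0.001323 mol.
n(HBr) in the aliquot = 0.001323 mol.
[diluted HBr] = 0.001323 / 0.01763 = 0.07507 M.
Dilution factor = 200.0/22.13 = 9.038, so [stock] = 0.07507 x 9.038 = 0.678 M.

0.678 M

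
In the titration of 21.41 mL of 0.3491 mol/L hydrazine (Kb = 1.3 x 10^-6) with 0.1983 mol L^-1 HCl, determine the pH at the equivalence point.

4.51

n(N2H4) = 0.3491 x 0.02141 = 0.007474 mol; V(HCl) at equivalence = 0.007474/0.1983 = 0.03769 L.
At equivalence the base is fully converted to N2H5+; total volume = 0.05910 L, so [N2H5+] = 0.007474/0.05910 = 0.1265 M.
Ka(N2H5+) = Kw/Kb = 1.0e-14 / 1.3 x 10^-6 = 7.69e-9.
[H^+] = sqrt(Ka x [N2H5+]) = sqrt(7.69e-9 x 0.1265) = 3.12e-5 M.
pH = -log(3.12e-5) = 4.51.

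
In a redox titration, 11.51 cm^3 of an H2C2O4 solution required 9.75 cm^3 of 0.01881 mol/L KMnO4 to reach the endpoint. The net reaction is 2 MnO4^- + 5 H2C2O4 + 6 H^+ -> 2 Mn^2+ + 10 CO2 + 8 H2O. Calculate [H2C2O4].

n(KMnO4) = 0.01881 x 0.009750 = 0.0001834 mol.
From the balanced equation, 2 mol KMnO4 reacts with 5 mol H2C2O4, so n(H2C2O4) = 0.0001834 x 5/2 = 0.0004585 mol.
[H2C2O4] = 0.0004585 / 0.01151 L = 0.0398 M.

0.0398 M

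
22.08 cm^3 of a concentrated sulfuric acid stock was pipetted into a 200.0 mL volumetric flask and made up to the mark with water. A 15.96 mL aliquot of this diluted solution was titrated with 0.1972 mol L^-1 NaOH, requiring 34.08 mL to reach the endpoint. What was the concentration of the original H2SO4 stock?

n(NaOH) = 0.1972 x 0.03408 = 0.006721 mol.
n(H2SO4) in the aliquot = 0.006721 x 1/2 = 0.003360 mol.
[diluted H2SO4] = 0.003360 / 0.01596 = 0.2105 M.
Dilution factor = 200.0/22.08 = 9.058, so [stock] = 0.2105 x 9.058 = 1.91 M.

1.91 M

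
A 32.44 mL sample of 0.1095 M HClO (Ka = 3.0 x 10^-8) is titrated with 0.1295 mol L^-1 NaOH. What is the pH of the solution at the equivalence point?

10.15

n(HClO) = 0.1095 x 0.03244 = 0.003552 mol; V(NaOH) at equivalence = 0.003552/0.1295 = 0.02743 L.
At equivalence all the acid is converted to ClO-; total volume = 0.03244 + 0.02743 = 0.05987 L, so [ClO-] = 0.003552/0.05987 = 0.05933 M.
Kb = Kw/Ka = 1.0e-14 / 3.0 x 10^-8 = 3.33e-7.
[OH^-] = sqrt(Kb x [ClO-]) = sqrt(3.33e-7 x 0.05933) = 0.000141 M.
pOH = 3.85, so pH = 14.00 - 3.85 = 10.15.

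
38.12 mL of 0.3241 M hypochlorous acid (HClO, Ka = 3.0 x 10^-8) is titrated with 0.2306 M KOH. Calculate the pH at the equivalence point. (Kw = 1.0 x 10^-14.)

n(HClO) = 0.3241 x 0.03812 = 0.01235 mol; V(KOH) at equivalence = 0.01235/0.2306 = 0.05358 L.
At equivalence all the acid is converted to ClO-; total volume = 0.03812 + 0.05358 = 0.09170 L, so [ClO-] = 0.01235/0.09170 = 0.1347 M.
Kb = Kw/Ka = 1.0e-14 / 3.0 x 10^-8 = 3.33e-7.
[OH^-] = sqrt(Kb x [ClO-]) = sqrt(3.33e-7 x 0.1347) = 0.000212 M.
pOH = 3.67, so pH = 14.00 - 3.67 = 10.33.

10.33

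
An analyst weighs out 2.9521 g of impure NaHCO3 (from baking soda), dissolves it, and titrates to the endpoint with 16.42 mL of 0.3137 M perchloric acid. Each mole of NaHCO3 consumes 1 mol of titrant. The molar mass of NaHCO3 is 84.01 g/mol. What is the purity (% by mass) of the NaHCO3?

14.7%

n(HClO4) = 0.3137 x 0.01642 = 0.005151 mol.
n(NaHCO3) = 0.005151 / 1 = 0.005151 mol.
mass of NaHCO3 = 0.005151 x 84.01 = 0.4327 g.
% purity = 0.4327 / 2.9521 x 100 = 14.7%.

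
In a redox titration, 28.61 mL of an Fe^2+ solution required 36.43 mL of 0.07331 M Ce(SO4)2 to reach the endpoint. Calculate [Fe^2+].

n(Ce(SO4)2) = 0.07331 x 0.03643 = 0.002671 mol.
From the balanced equation, 1 mol Ce(SO4)2 reacts with 1 mol Fe^2+, so n(Fe^2+) = 0.002671 x 1/1 = 0.002671 mol.
[Fe^2+] = 0.002671 / 0.02861 L = 0.0933 M.

0.0933 M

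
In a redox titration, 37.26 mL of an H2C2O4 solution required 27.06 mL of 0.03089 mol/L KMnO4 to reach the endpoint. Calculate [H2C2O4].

0.0561 M

n(KMnO4) = 0.03089 x 0.02706 = 0.0008359 mol.
From the balanced equation, 2 mol KMnO4 reacts with 5 mol H2C2O4, so n(H2C2O4) = 0.0008359 x 5/2 = 0.002090 mol.
[H2C2O4] = 0.002090 / 0.03726 L = 0.0561 M.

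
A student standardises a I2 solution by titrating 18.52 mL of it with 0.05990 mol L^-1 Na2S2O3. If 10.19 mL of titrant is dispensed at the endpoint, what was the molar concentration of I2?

0.0165 M

n(Na2S2O3) = 0.05990 x 0.01019 = 0.0006104 mol.
From the balanced equation, 2 mol Na2S2O3 reacts with 1 mol I2, so n(I2) = 0.0006104 x 1/2 = 0.0003052 mol.
[I2] = 0.0003052 / 0.01852 L = 0.0165 M.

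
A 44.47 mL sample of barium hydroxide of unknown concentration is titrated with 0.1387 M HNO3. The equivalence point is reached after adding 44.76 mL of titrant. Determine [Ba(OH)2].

n(HNO3) delivered = 0.1387 x 0.04476 = 0.006208 mol.
The reaction is 1 Ba(OH)2 + 2 HNO3, so n(Ba(OH)2) = 0.006208 x 1/2 = 0.003104 mol.
[Ba(OH)2] = 0.003104 mol / 0.04447 L = 0.0698 M.

0.0698 M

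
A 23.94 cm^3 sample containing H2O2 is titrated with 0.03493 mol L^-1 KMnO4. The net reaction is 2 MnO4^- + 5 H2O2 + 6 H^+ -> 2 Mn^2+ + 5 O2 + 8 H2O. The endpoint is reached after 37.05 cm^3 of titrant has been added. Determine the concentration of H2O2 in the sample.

0.135 M

n(KMnO4) = 0.03493 x 0.03705 = 0.001294 mol.
From the balanced equation, 2 mol KMnO4 reacts with 5 mol H2O2, so n(H2O2) = 0.001294 x 5/2 = 0.003235 mol.
[H2O2] = 0.003235 / 0.02394 L = 0.135 M.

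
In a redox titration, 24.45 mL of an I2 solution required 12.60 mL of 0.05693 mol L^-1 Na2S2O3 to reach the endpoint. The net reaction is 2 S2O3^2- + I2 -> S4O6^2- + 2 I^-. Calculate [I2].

0.0147 M

n(Na2S2O3) = 0.05693 x 0.01260 = 0.0007173 mol.
From the balanced equation, 2 mol Na2S2O3 reacts with 1 mol I2, so n(I2) = 0.0007173 x 1/2 = 0.0003587 mol.
[I2] = 0.0003587 / 0.02445 L = 0.0147 M.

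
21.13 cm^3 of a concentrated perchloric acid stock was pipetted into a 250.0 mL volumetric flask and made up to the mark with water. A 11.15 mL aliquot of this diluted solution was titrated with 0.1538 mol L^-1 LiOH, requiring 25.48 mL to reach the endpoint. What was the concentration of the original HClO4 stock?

4.16 M

n(LiOH) = 0.1538 x 0.02548 = 0.003919 mol.
n(HClO4) in the aliquot = 0.003919 mol.
[diluted HClO4] = 0.003919 / 0.01115 = 0.3515 M.
Dilution factor = 250.0/21.13 = 11.83, so [stock] = 0.3515 x 11.83 = 4.16 M.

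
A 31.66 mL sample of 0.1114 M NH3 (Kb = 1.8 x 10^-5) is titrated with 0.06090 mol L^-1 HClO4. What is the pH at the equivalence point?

n(NH3) = 0.1114 x 0.03166 = 0.003527 mol; V(HClO4) at equivalence = 0.003527/0.06090 = 0.05791 L.
At equivalence the base is fully converted to NH4+; total volume = 0.08957 L, so [NH4+] = 0.003527/0.08957 = 0.03937 M.
Ka(NH4+) = Kw/Kb = 1.0e-14 / 1.8 x 10^-5 = 5.56e-10.
[H^+] = sqrt(Ka x [NH4+]) = sqrt(5.56e-10 x 0.03937) = 4.68e-6 M.
pH = -log(4.68e-6) = 5.33.

5.33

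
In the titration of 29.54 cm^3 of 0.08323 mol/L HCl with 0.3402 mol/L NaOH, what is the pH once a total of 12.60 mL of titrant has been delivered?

12.64

n(acid) = 0.08323 x 0.02954 = 0.002459 mol; n(NaOH) added = 0.3402 x 0.01260 = 0.004287 mol.
Base is in excess by 0.004287 - 0.002459 = 0.001828 mol in a total volume of 0.04214 L.
[OH^-] = 0.001828/0.04214 = 0.04338 M, so pOH = 1.36 and pH = 14.00 - 1.36 = 12.64.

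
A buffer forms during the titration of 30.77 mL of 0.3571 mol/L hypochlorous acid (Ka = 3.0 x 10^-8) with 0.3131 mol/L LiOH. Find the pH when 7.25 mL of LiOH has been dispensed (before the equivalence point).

Initial n(HClO) = 0.3571 x 0.03077 = 0.01099 mol.
n(LiOH) added = 0.3131 x 0.007250 = 0.002270 mol, converting that many moles of HClO to ClO-.
Remaining n(HClO) = 0.008718 mol; n(ClO-) = 0.002270 mol.
By Henderson-Hasselbalch, pH = pKa + log([A^-]/[HA]) = 7.52 + log(0.002270/0.008718) = 7.52 + (-0.58) = 6.94.

6.94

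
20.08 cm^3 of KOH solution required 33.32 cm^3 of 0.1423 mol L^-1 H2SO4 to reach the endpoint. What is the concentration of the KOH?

0.472 M

n(H2SO4) delivered = 0.1423 x 0.03332 = 0.004741 mol.
The reaction is 2 KOH + 1 H2SO4, so n(KOH) = 0.004741 x 2/1 = 0.009483 mol.
[KOH] = 0.009483 mol / 0.02008 L = 0.472 M.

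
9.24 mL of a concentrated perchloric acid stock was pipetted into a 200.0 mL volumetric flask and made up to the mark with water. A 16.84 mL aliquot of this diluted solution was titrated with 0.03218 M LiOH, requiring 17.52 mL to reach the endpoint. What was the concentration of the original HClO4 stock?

n(LiOH) = 0.03218 x 0.01752 = 0.0005638 mol.
n(HClO4) in the aliquot = 0.0005638 mol.
[diluted HClO4] = 0.0005638 / 0.01684 = 0.03348 M.
Dilution factor = 200.0/9.240 = 21.65, so [stock] = 0.03348 x 21.65 = 0.725 M.

0.725 M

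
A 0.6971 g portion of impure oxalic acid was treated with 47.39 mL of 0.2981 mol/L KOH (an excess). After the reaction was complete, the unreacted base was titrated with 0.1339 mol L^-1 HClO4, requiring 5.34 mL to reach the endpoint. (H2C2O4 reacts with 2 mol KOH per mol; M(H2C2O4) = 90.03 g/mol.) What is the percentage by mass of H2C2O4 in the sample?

86.6%

Total n(KOH) added = 0.2981 x 0.04739 = 0.01413 mol.
n(HClO4) used = 0.1339 x 0.005340 = 0.0007150 mol, which equals the excess n(KOH).
So n(KOH) consumed by the sample = 0.01413 - 0.0007150 = 0.01341 mol.
n(H2C2O4) = 0.01341 / 2 = 0.006706 mol.
mass H2C2O4 = 0.006706 x 90.03 = 0.6037 g, so %H2C2O4 = 0.6037/0.6971 x 100 = 86.6%.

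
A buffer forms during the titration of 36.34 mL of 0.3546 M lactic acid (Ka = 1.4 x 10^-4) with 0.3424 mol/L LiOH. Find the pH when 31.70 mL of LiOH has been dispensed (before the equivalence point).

Initial n(HC3H5O3) = 0.3546 x 0.03634 = 0.01289 mol.
n(LiOH) added = 0.3424 x 0.03170 = 0.01085 mol, converting that many moles of HC3H5O3 to C3H5O3-.
Remaining n(HC3H5O3) = 0.002032 mol; n(C3H5O3-) = 0.01085 mol.
By Henderson-Hasselbalch, pH = pKa + log([A^-]/[HA]) = 3.85 + log(0.01085/0.002032) = 3.85 + (+0.73) = 4.58.

4.58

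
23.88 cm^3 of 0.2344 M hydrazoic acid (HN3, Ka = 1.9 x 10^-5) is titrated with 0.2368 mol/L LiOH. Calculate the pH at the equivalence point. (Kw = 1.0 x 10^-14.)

n(HN3) = 0.2344 x 0.02388 = 0.005597 mol; V(LiOH) at equivalence = 0.005597/0.2368 = 0.02364 L.
At equivalence all the acid is converted to N3-; total volume = 0.02388 + 0.02364 = 0.04752 L, so [N3-] = 0.005597/0.04752 = 0.1178 M.
Kb = Kw/Ka = 1.0e-14 / 1.9 x 10^-5 = 5.26e-10.
[OH^-] = sqrt(Kb x [N3-]) = sqrt(5.26e-10 x 0.1178) = 7.87e-6 M.
pOH = 5.10, so pH = 14.00 - 5.10 = 8.90.

8.90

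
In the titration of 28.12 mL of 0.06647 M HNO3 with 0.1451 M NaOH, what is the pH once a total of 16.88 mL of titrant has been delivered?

n(acid) = 0.06647 x 0.02812 = 0.001869 mol; n(NaOH) added = 0.1451 x 0.01688 = 0.002449 mol.
Base is in excess by 0.002449 - 0.001869 = 0.0005802 mol in a total volume of 0.04500 L.
[OH^-] = 0.0005802/0.04500 = 0.01289 M, so pOH = 1.89 and pH = 14.00 - 1.89 = 12.11.

12.11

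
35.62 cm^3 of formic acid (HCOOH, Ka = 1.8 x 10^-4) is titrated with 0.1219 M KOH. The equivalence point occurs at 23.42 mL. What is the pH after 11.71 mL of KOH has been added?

3.74

11.71 mL is exactly half the equivalence volume (23.42/2), i.e. the half-equivalence point.
There, n(HA) = n(A^-), so pH = pKa = -log(1.8 x 10^-4) = 3.74.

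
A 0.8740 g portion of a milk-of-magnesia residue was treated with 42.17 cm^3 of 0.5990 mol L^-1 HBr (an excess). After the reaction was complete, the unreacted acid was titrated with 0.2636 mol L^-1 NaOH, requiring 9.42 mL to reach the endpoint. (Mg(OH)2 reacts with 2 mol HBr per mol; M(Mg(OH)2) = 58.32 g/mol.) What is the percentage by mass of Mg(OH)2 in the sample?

76.0%

Total n(HBr) added = 0.5990 x 0.04217 = 0.02526 mol.
n(NaOH) used = 0.2636 x 0.009420 = 0.002483 mol, which equals the excess n(HBr).
So n(HBr) consumed by the sample = 0.02526 - 0.002483 = 0.02278 mol.
n(Mg(OH)2) = 0.02278 / 2 = 0.01139 mol.
mass Mg(OH)2 = 0.01139 x 58.32 = 0.6642 g, so %Mg(OH)2 = 0.6642/0.8740 x 100 = 76.0%.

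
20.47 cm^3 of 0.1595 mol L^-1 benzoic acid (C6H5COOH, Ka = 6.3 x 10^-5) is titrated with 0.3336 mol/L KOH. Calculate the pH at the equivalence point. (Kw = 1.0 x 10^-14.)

8.62

n(C6H5COOH) = 0.1595 x 0.02047 = 0.003265 mol; V(KOH) at equivalence = 0.003265/0.3336 = 0.009787 L.
At equivalence all the acid is converted to C6H5COO-; total volume = 0.02047 + 0.009787 = 0.03026 L, so [C6H5COO-] = 0.003265/0.03026 = 0.1079 M.
Kb = Kw/Ka = 1.0e-14 / 6.3 x 10^-5 = 1.59e-10.
[OH^-] = sqrt(Kb x [C6H5COO-]) = sqrt(1.59e-10 x 0.1079) = 4.14e-6 M.
pOH = 5.38, so pH = 14.00 - 5.38 = 8.62.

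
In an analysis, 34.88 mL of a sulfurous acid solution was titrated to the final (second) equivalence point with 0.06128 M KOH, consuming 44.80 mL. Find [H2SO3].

0.0394 M

n(KOH) = 0.06128 x 0.04480 = 0.002745 mol.
At the final (second) equivalence point, 2 mol OH^- react per mol H2SO3, so n(H2SO3) = 0.002745 / 2 = 0.001373 mol.
[H2SO3] = 0.001373 / 0.03488 L = 0.0394 M.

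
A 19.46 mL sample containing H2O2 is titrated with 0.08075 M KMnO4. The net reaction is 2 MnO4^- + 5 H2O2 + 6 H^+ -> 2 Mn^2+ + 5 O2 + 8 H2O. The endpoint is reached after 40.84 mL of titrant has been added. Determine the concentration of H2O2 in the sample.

0.424 M

n(KMnO4) = 0.08075 x 0.04084 = 0.003298 mol.
From the balanced equation, 2 mol KMnO4 reacts with 5 mol H2O2, so n(H2O2) = 0.003298 x 5/2 = 0.008245 mol.
[H2O2] = 0.008245 / 0.01946 L = 0.424 M.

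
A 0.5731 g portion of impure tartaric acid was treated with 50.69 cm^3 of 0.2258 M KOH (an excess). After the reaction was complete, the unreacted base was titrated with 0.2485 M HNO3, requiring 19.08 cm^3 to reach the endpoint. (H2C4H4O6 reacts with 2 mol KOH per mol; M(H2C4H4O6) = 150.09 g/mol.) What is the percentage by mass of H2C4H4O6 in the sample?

Total n(KOH) added = 0.2258 x 0.05069 = 0.01145 mol.
n(HNO3) used = 0.2485 x 0.01908 = 0.004741 mol, which equals the excess n(KOH).
So n(KOH) consumed by the sample = 0.01145 - 0.004741 = 0.006704 mol.
n(H2C4H4O6) = 0.006704 / 2 = 0.003352 mol.
mass H2C4H4O6 = 0.003352 x 150.09 = 0.5031 g, so %H2C4H4O6 = 0.5031/0.5731 x 100 = 87.8%.

87.8%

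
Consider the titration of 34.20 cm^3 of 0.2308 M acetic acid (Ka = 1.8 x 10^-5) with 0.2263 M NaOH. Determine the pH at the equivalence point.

n(CH3COOH) = 0.2308 x 0.03420 = 0.007893 mol; V(NaOH) at equivalence = 0.007893/0.2263 = 0.03488 L.
At equivalence all the acid is converted to CH3COO-; total volume = 0.03420 + 0.03488 = 0.06908 L, so [CH3COO-] = 0.007893/0.06908 = 0.1143 M.
Kb = Kw/Ka = 1.0e-14 / 1.8 x 10^-5 = 5.56e-10.
[OH^-] = sqrt(Kb x [CH3COO-]) = sqrt(5.56e-10 x 0.1143) = 7.97e-6 M.
pOH = 5.10, so pH = 14.00 - 5.10 = 8.90.

8.90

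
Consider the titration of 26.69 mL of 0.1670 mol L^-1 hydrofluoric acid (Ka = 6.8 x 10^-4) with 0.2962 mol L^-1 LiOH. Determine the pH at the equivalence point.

8.10

n(HF) = 0.1670 x 0.02669 = 0.004457 mol; V(LiOH) at equivalence = 0.004457/0.2962 = 0.01505 L.
At equivalence all the acid is converted to F-; total volume = 0.02669 + 0.01505 = 0.04174 L, so [F-] = 0.004457/0.04174 = 0.1068 M.
Kb = Kw/Ka = 1.0e-14 / 6.8 x 10^-4 = 1.47e-11.
[OH^-] = sqrt(Kb x [F-]) = sqrt(1.47e-11 x 0.1068) = 1.25e-6 M.
pOH = 5.90, so pH = 14.00 - 5.90 = 8.10.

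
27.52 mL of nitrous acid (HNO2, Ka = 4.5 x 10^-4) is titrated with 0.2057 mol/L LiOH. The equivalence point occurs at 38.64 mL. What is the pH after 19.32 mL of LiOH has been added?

3.35

19.32 mL is exactly half the equivalence volume (38.64/2), i.e. the half-equivalence point.
There, n(HA) = n(A^-), so pH = pKa = -log(4.5 x 10^-4) = 3.35.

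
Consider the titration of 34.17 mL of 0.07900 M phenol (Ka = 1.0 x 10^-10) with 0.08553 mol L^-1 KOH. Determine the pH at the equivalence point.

11.31

n(C6H5OH) = 0.07900 x 0.03417 = 0.002699 mol; V(KOH) at equivalence = 0.002699/0.08553 = 0.03156 L.
At equivalence all the acid is converted to C6H5O-; total volume = 0.03417 + 0.03156 = 0.06573 L, so [C6H5O-] = 0.002699/0.06573 = 0.04107 M.
Kb = Kw/Ka = 1.0e-14 / 1.0 x 10^-10 = 0.000100.
[OH^-] = sqrt(Kb x [C6H5O-]) = sqrt(0.000100 x 0.04107) = 0.00203 M.
pOH = 2.69, so pH = 14.00 - 2.69 = 11.31.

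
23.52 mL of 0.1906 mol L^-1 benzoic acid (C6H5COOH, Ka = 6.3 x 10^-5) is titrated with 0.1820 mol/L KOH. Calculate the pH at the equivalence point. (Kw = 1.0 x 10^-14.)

n(C6H5COOH) = 0.1906 x 0.02352 = 0.004483 mol; V(KOH) at equivalence = 0.004483/0.1820 = 0.02463 L.
At equivalence all the acid is converted to C6H5COO-; total volume = 0.02352 + 0.02463 = 0.04815 L, so [C6H5COO-] = 0.004483/0.04815 = 0.09310 M.
Kb = Kw/Ka = 1.0e-14 / 6.3 x 10^-5 = 1.59e-10.
[OH^-] = sqrt(Kb x [C6H5COO-]) = sqrt(1.59e-10 x 0.09310) = 3.84e-6 M.
pOH = 5.42, so pH = 14.00 - 5.42 = 8.58.

8.58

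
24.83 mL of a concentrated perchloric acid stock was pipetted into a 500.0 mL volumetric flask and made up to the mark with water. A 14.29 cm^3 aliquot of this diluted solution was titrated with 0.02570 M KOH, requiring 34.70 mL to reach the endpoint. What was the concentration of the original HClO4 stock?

n(KOH) = 0.02570 x 0.03470 = 0.0008918 mol.
n(HClO4) in the aliquot = 0.0008918 mol.
[diluted HClO4] = 0.0008918 / 0.01429 = 0.06241 M.
Dilution factor = 500.0/24.83 = 20.14, so [stock] = 0.06241 x 20.14 = 1.26 M.

1.26 M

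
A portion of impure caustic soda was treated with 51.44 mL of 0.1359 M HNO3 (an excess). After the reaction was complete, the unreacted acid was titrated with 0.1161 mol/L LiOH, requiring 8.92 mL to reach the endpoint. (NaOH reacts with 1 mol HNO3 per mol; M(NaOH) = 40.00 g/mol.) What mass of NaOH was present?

0.238 g

Total n(HNO3) added = 0.1359 x 0.05144 = 0.006991 mol.
n(LiOH) used = 0.1161 x 0.008920 = 0.001036 mol, which equals the excess n(HNO3).
So n(HNO3) consumed by the sample = 0.006991 - 0.001036 = 0.005955 mol.
n(NaOH) = 0.005955 / 1 = 0.005955 mol.
mass = 0.005955 mol x 40.00 g/mol = 0.238 g.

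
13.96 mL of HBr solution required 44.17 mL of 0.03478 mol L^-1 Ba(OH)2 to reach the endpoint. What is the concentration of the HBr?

n(Ba(OH)2) delivered = 0.03478 x 0.04417 = 0.001536 mol.
The reaction is 2 HBr + 1 Ba(OH)2, so n(HBr) = 0.001536 x 2/1 = 0.003072 mol.
[HBr] = 0.003072 mol / 0.01396 L = 0.220 M.

0.220 M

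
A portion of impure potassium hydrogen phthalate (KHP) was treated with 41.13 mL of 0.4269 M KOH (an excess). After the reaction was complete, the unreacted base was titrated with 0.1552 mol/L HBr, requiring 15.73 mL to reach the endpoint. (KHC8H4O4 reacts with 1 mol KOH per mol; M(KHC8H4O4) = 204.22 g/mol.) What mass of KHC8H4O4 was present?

3.09 g

Total n(KOH) added = 0.4269 x 0.04113 = 0.01756 mol.
n(HBr) used = 0.1552 x 0.01573 = 0.002441 mol, which equals the excess n(KOH).
So n(KOH) consumed by the sample = 0.01756 - 0.002441 = 0.01512 mol.
n(KHC8H4O4) = 0.01512 / 1 = 0.01512 mol.
mass = 0.01512 mol x 204.22 g/mol = 3.09 g.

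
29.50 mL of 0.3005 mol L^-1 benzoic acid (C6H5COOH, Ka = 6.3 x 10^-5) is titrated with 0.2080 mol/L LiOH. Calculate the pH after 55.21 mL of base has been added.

n(acid) = 0.3005 x 0.02950 = 0.008865 mol; n(LiOH) added = 0.2080 x 0.05521 = 0.01148 mol.
Base is in excess by 0.01148 - 0.008865 = 0.002619 mol in a total volume of 0.08471 L.
[OH^-] = 0.002619/0.08471 = 0.03092 M, so pOH = 1.51 and pH = 14.00 - 1.51 = 12.49.

12.49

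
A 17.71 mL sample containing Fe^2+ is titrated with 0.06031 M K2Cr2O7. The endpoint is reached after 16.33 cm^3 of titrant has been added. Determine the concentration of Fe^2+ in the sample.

0.334 M

n(K2Cr2O7) = 0.06031 x 0.01633 = 0.0009849 mol.
From the balanced equation, 1 mol K2Cr2O7 reacts with 6 mol Fe^2+, so n(Fe^2+) = 0.0009849 x 6/1 = 0.005909 mol.
[Fe^2+] = 0.005909 / 0.01771 L = 0.334 M.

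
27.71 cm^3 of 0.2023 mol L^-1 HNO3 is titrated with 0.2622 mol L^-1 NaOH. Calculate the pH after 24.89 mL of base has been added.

n(acid) = 0.2023 x 0.02771 = 0.005606 mol; n(NaOH) added = 0.2622 x 0.02489 = 0.006526 mol.
Base is in excess by 0.006526 - 0.005606 = 0.0009204 mol in a total volume of 0.05260 L.
[OH^-] = 0.0009204/0.05260 = 0.01750 M, so pOH = 1.76 and pH = 14.00 - 1.76 = 12.24.

12.24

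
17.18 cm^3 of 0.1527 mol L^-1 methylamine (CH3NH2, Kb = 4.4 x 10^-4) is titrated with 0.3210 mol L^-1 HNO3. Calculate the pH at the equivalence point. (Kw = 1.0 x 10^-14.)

5.81

n(CH3NH2) = 0.1527 x 0.01718 = 0.002623 mol; V(HNO3) at equivalence = 0.002623/0.3210 = 0.008173 L.
At equivalence the base is fully converted to CH3NH3+; total volume = 0.02535 L, so [CH3NH3+] = 0.002623/0.02535 = 0.1035 M.
Ka(CH3NH3+) = Kw/Kb = 1.0e-14 / 4.4 x 10^-4 = 2.27e-11.
[H^+] = sqrt(Ka x [CH3NH3+]) = sqrt(2.27e-11 x 0.1035) = 1.53e-6 M.
pH = -log(1.53e-6) = 5.81.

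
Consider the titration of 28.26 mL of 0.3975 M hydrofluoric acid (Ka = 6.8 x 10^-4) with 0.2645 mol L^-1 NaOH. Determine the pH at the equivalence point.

n(HF) = 0.3975 x 0.02826 = 0.01123 mol; V(NaOH) at equivalence = 0.01123/0.2645 = 0.04247 L.
At equivalence all the acid is converted to F-; total volume = 0.02826 + 0.04247 = 0.07073 L, so [F-] = 0.01123/0.07073 = 0.1588 M.
Kb = Kw/Ka = 1.0e-14 / 6.8 x 10^-4 = 1.47e-11.
[OH^-] = sqrt(Kb x [F-]) = sqrt(1.47e-11 x 0.1588) = 1.53e-6 M.
pOH = 5.82, so pH = 14.00 - 5.82 = 8.18.

8.18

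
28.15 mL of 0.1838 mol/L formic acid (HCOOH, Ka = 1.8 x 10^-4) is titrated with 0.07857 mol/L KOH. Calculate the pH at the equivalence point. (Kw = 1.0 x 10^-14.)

n(HCOOH) = 0.1838 x 0.02815 = 0.005174 mol; V(KOH) at equivalence = 0.005174/0.07857 = 0.06585 L.
At equivalence all the acid is converted to HCOO-; total volume = 0.02815 + 0.06585 = 0.09400 L, so [HCOO-] = 0.005174/0.09400 = 0.05504 M.
Kb = Kw/Ka = 1.0e-14 / 1.8 x 10^-4 = 5.56e-11.
[OH^-] = sqrt(Kb x [HCOO-]) = sqrt(5.56e-11 x 0.05504) = 1.75e-6 M.
pOH = 5.76, so pH = 14.00 - 5.76 = 8.24.

8.24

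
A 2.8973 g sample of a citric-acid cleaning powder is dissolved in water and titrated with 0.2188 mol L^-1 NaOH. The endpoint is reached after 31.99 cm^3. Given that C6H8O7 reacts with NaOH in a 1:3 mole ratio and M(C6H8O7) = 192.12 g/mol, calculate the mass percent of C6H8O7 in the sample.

15.5%

n(NaOH) = 0.2188 x 0.03199 = 0.006999 mol.
n(C6H8O7) = 0.006999 / 3 = 0.002333 mol.
mass of C6H8O7 = 0.002333 x 192.12 = 0.4482 g.
% purity = 0.4482 / 2.8973 x 100 = 15.5%.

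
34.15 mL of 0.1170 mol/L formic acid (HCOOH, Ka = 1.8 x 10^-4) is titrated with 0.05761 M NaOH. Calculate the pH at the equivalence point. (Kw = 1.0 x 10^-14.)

8.17

n(HCOOH) = 0.1170 x 0.03415 = 0.003996 mol; V(NaOH) at equivalence = 0.003996/0.05761 = 0.06936 L.
At equivalence all the acid is converted to HCOO-; total volume = 0.03415 + 0.06936 = 0.1035 L, so [HCOO-] = 0.003996/0.1035 = 0.03860 M.
Kb = Kw/Ka = 1.0e-14 / 1.8 x 10^-4 = 5.56e-11.
[OH^-] = sqrt(Kb x [HCOO-]) = sqrt(5.56e-11 x 0.03860) = 1.46e-6 M.
pOH = 5.83, so pH = 14.00 - 5.83 = 8.17.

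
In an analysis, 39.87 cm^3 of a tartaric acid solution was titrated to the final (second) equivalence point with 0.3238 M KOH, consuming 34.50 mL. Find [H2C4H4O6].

0.140 M

n(KOH) = 0.3238 x 0.03450 = 0.01117 mol.
At the final (second) equivalence point, 2 mol OH^- react per mol H2C4H4O6, so n(H2C4H4O6) = 0.01117 / 2 = 0.005586 mol.
[H2C4H4O6] = 0.005586 / 0.03987 L = 0.140 M.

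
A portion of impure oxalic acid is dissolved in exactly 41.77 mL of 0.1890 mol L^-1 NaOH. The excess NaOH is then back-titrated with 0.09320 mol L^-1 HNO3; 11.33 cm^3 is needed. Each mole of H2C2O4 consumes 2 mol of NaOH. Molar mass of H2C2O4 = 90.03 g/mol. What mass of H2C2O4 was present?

Total n(NaOH) added = 0.1890 x 0.04177 = 0.007895 mol.
n(HNO3) used = 0.09320 x 0.01133 = 0.001056 mol, which equals the excess n(NaOH).
So n(NaOH) consumed by the sample = 0.007895 - 0.001056 = 0.006839 mol.
n(H2C2O4) = 0.006839 / 2 = 0.003419 mol.
mass = 0.003419 mol x 90.03 g/mol = 0.308 g.

0.308 g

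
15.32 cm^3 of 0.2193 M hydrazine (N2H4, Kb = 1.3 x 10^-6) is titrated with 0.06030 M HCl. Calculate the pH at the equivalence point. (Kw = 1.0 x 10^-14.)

n(N2H4) = 0.2193 x 0.01532 = 0.003360 mol; V(HCl) at equivalence = 0.003360/0.06030 = 0.05572 L.
At equivalence the base is fully converted to N2H5+; total volume = 0.07104 L, so [N2H5+] = 0.003360/0.07104 = 0.04730 M.
Ka(N2H5+) = Kw/Kb = 1.0e-14 / 1.3 x 10^-6 = 7.69e-9.
[H^+] = sqrt(Ka x [N2H5+]) = sqrt(7.69e-9 x 0.04730) = 1.91e-5 M.
pH = -log(1.91e-5) = 4.72.

4.72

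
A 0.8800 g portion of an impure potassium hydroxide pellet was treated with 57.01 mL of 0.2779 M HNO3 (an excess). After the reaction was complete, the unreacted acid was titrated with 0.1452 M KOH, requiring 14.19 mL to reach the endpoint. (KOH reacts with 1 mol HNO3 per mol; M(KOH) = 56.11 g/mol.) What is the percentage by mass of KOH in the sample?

87.9%

Total n(HNO3) added = 0.2779 x 0.05701 = 0.01584 mol.
n(KOH) used = 0.1452 x 0.01419 = 0.002060 mol, which equals the excess n(HNO3).
So n(HNO3) consumed by the sample = 0.01584 - 0.002060 = 0.01378 mol.
n(KOH) = 0.01378 / 1 = 0.01378 mol.
mass KOH = 0.01378 x 56.11 = 0.7733 g, so %KOH = 0.7733/0.8800 x 100 = 87.9%.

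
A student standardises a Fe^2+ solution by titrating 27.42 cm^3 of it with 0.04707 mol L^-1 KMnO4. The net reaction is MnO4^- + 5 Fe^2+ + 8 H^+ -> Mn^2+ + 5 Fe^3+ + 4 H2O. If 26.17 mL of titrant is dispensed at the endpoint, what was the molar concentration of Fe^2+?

0.225 M

n(KMnO4) = 0.04707 x 0.02617 = 0.001232 mol.
From the balanced equation, 1 mol KMnO4 reacts with 5 mol Fe^2+, so n(Fe^2+) = 0.001232 x 5/1 = 0.006159 mol.
[Fe^2+] = 0.006159 / 0.02742 L = 0.225 M.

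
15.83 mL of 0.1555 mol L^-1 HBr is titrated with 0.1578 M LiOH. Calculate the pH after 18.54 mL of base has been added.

12.13

n(acid) = 0.1555 x 0.01583 = 0.002462 mol; n(LiOH) added = 0.1578 x 0.01854 = 0.002926 mol.
Base is in excess by 0.002926 - 0.002462 = 0.0004640 mol in a total volume of 0.03437 L.
[OH^-] = 0.0004640/0.03437 = 0.01350 M, so pOH = 1.87 and pH = 14.00 - 1.87 = 12.13.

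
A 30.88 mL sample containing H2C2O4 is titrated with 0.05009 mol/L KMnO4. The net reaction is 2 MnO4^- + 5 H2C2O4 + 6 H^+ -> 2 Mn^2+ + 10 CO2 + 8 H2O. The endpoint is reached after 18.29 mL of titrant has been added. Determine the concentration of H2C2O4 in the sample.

0.0742 M

n(KMnO4) = 0.05009 x 0.01829 = 0.0009161 mol.
From the balanced equation, 2 mol KMnO4 reacts with 5 mol H2C2O4, so n(H2C2O4) = 0.0009161 x 5/2 = 0.002290 mol.
[H2C2O4] = 0.002290 / 0.03088 L = 0.0742 M.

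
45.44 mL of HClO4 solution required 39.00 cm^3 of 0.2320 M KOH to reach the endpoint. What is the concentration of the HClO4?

n(KOH) delivered = 0.2320 x 0.03900 = 0.009048 mol.
For a 1:1 reaction, n(HClO4) = 0.009048 mol.
[HClO4] = 0.009048 mol / 0.04544 L = 0.199 M.

0.199 M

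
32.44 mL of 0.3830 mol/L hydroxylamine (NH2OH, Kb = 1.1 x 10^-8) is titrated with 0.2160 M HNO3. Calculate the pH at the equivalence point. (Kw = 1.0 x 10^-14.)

n(NH2OH) = 0.3830 x 0.03244 = 0.01242 mol; V(HNO3) at equivalence = 0.01242/0.2160 = 0.05752 L.
At equivalence the base is fully converted to NH3OH+; total volume = 0.08996 L, so [NH3OH+] = 0.01242/0.08996 = 0.1381 M.
Ka(NH3OH+) = Kw/Kb = 1.0e-14 / 1.1 x 10^-8 = 9.09e-7.
[H^+] = sqrt(Ka x [NH3OH+]) = sqrt(9.09e-7 x 0.1381) = 0.000354 M.
pH = -log(0.000354) = 3.45.

3.45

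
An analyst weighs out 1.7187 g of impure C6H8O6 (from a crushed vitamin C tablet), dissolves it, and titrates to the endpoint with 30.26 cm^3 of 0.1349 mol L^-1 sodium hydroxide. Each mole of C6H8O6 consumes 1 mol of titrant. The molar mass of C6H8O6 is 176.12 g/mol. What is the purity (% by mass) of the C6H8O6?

41.8%

n(NaOH) = 0.1349 x 0.03026 = 0.004082 mol.
n(C6H8O6) = 0.004082 / 1 = 0.004082 mol.
mass of C6H8O6 = 0.004082 x 176.12 = 0.7189 g.
% purity = 0.7189 / 1.7187 x 100 = 41.8%.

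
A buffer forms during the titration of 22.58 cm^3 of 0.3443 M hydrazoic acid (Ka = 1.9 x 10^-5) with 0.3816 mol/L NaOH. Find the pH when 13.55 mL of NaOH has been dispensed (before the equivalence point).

5.02

Initial n(HN3) = 0.3443 x 0.02258 = 0.007774 mol.
n(NaOH) added = 0.3816 x 0.01355 = 0.005171 mol, converting that many moles of HN3 to N3-.
Remaining n(HN3) = 0.002604 mol; n(N3-) = 0.005171 mol.
By Henderson-Hasselbalch, pH = pKa + log([A^-]/[HA]) = 4.72 + log(0.005171/0.002604) = 4.72 + (+0.30) = 5.02.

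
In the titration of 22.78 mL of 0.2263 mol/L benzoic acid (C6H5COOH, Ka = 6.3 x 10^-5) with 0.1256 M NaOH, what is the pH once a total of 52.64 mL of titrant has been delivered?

n(acid) = 0.2263 x 0.02278 = 0.005155 mol; n(NaOH) added = 0.1256 x 0.05264 = 0.006612 mol.
Base is in excess by 0.006612 - 0.005155 = 0.001456 mol in a total volume of 0.07542 L.
[OH^-] = 0.001456/0.07542 = 0.01931 M, so pOH = 1.71 and pH = 14.00 - 1.71 = 12.29.

12.29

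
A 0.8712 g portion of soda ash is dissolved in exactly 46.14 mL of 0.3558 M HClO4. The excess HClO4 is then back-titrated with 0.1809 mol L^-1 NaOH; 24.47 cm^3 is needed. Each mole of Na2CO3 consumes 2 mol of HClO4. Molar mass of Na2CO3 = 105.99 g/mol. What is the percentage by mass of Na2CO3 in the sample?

Total n(HClO4) added = 0.3558 x 0.04614 = 0.01642 mol.
n(NaOH) used = 0.1809 x 0.02447 = 0.004427 mol, which equals the excess n(HClO4).
So n(HClO4) consumed by the sample = 0.01642 - 0.004427 = 0.01199 mol.
n(Na2CO3) = 0.01199 / 2 = 0.005995 mol.
mass Na2CO3 = 0.005995 x 105.99 = 0.6354 g, so %Na2CO3 = 0.6354/0.8712 x 100 = 72.9%.

72.9%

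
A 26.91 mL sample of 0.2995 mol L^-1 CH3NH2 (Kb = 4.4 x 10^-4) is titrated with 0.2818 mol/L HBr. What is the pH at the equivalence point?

n(CH3NH2) = 0.2995 x 0.02691 = 0.008060 mol; V(HBr) at equivalence = 0.008060/0.2818 = 0.02860 L.
At equivalence the base is fully converted to CH3NH3+; total volume = 0.05551 L, so [CH3NH3+] = 0.008060/0.05551 = 0.1452 M.
Ka(CH3NH3+) = Kw/Kb = 1.0e-14 / 4.4 x 10^-4 = 2.27e-11.
[H^+] = sqrt(Ka x [CH3NH3+]) = sqrt(2.27e-11 x 0.1452) = 1.82e-6 M.
pH = -log(1.82e-6) = 5.74.

5.74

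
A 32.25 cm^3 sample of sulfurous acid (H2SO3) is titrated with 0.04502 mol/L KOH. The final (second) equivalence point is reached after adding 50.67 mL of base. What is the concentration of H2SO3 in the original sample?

n(KOH) = 0.04502 x 0.05067 = 0.002281 mol.
At the final (second) equivalence point, 2 mol OH^- react per mol H2SO3, so n(H2SO3) = 0.002281 / 2 = 0.001141 mol.
[H2SO3] = 0.001141 / 0.03225 L = 0.0354 M.

0.0354 M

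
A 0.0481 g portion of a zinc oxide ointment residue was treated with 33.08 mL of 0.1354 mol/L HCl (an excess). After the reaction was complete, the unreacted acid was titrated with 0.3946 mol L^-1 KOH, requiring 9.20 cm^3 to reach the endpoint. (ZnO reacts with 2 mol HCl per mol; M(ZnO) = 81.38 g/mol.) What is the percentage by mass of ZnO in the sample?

71.8%

Total n(HCl) added = 0.1354 x 0.03308 = 0.004479 mol.
n(KOH) used = 0.3946 x 0.009200 = 0.003630 mol, which equals the excess n(HCl).
So n(HCl) consumed by the sample = 0.004479 - 0.003630 = 0.0008487 mol.
n(ZnO) = 0.0008487 / 2 = 0.0004244 mol.
mass ZnO = 0.0004244 x 81.38 = 0.03453 g, so %ZnO = 0.03453/0.0481 x 100 = 71.8%.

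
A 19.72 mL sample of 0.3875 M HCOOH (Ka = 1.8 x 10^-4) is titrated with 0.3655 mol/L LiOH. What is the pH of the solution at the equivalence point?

n(HCOOH) = 0.3875 x 0.01972 = 0.007641 mol; V(LiOH) at equivalence = 0.007641/0.3655 = 0.02091 L.
At equivalence all the acid is converted to HCOO-; total volume = 0.01972 + 0.02091 = 0.04063 L, so [HCOO-] = 0.007641/0.04063 = 0.1881 M.
Kb = Kw/Ka = 1.0e-14 / 1.8 x 10^-4 = 5.56e-11.
[OH^-] = sqrt(Kb x [HCOO-]) = sqrt(5.56e-11 x 0.1881) = 3.23e-6 M.
pOH = 5.49, so pH = 14.00 - 5.49 = 8.51.

8.51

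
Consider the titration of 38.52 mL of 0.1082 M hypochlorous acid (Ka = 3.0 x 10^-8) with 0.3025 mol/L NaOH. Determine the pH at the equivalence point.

n(HClO) = 0.1082 x 0.03852 = 0.004168 mol; V(NaOH) at equivalence = 0.004168/0.3025 = 0.01378 L.
At equivalence all the acid is converted to ClO-; total volume = 0.03852 + 0.01378 = 0.05230 L, so [ClO-] = 0.004168/0.05230 = 0.07969 M.
Kb = Kw/Ka = 1.0e-14 / 3.0 x 10^-8 = 3.33e-7.
[OH^-] = sqrt(Kb x [ClO-]) = sqrt(3.33e-7 x 0.07969) = 0.000163 M.
pOH = 3.79, so pH = 14.00 - 3.79 = 10.21.

10.21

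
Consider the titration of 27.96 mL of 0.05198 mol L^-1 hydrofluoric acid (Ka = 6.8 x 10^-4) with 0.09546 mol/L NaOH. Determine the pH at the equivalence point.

n(HF) = 0.05198 x 0.02796 = 0.001453 mol; V(NaOH) at equivalence = 0.001453/0.09546 = 0.01522 L.
At equivalence all the acid is converted to F-; total volume = 0.02796 + 0.01522 = 0.04318 L, so [F-] = 0.001453/0.04318 = 0.03365 M.
Kb = Kw/Ka = 1.0e-14 / 6.8 x 10^-4 = 1.47e-11.
[OH^-] = sqrt(Kb x [F-]) = sqrt(1.47e-11 x 0.03365) = 7.04e-7 M.
pOH = 6.15, so pH = 14.00 - 6.15 = 7.85.

7.85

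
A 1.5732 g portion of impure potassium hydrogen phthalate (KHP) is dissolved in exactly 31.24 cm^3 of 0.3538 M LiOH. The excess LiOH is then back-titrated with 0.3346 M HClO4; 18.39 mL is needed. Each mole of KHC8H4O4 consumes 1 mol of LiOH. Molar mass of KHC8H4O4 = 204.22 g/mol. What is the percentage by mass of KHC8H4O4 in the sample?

Total n(LiOH) added = 0.3538 x 0.03124 = 0.01105 mol.
n(HClO4) used = 0.3346 x 0.01839 = 0.006153 mol, which equals the excess n(LiOH).
So n(LiOH) consumed by the sample = 0.01105 - 0.006153 = 0.004899 mol.
n(KHC8H4O4) = 0.004899 / 1 = 0.004899 mol.
mass KHC8H4O4 = 0.004899 x 204.22 = 1.001 g, so %KHC8H4O4 = 1.001/1.5732 x 100 = 63.6%.

63.6%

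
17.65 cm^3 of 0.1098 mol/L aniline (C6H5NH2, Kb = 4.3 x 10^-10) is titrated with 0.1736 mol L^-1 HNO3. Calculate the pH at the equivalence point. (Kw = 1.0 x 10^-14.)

n(C6H5NH2) = 0.1098 x 0.01765 = 0.001938 mol; V(HNO3) at equivalence = 0.001938/0.1736 = 0.01116 L.
At equivalence the base is fully converted to C6H5NH3+; total volume = 0.02881 L, so [C6H5NH3+] = 0.001938/0.02881 = 0.06726 M.
Ka(C6H5NH3+) = Kw/Kb = 1.0e-14 / 4.3 x 10^-10 = 2.33e-5.
[H^+] = sqrt(Ka x [C6H5NH3+]) = sqrt(2.33e-5 x 0.06726) = 0.00125 M.
pH = -log(0.00125) = 2.90.

2.90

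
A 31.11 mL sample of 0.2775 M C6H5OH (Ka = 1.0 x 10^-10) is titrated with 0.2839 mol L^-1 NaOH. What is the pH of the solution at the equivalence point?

n(C6H5OH) = 0.2775 x 0.03111 = 0.008633 mol; V(NaOH) at equivalence = 0.008633/0.2839 = 0.03041 L.
At equivalence all the acid is converted to C6H5O-; total volume = 0.03111 + 0.03041 = 0.06152 L, so [C6H5O-] = 0.008633/0.06152 = 0.1403 M.
Kb = Kw/Ka = 1.0e-14 / 1.0 x 10^-10 = 0.000100.
[OH^-] = sqrt(Kb x [C6H5O-]) = sqrt(0.000100 x 0.1403) = 0.00375 M.
pOH = 2.43, so pH = 14.00 - 2.43 = 11.57.

11.57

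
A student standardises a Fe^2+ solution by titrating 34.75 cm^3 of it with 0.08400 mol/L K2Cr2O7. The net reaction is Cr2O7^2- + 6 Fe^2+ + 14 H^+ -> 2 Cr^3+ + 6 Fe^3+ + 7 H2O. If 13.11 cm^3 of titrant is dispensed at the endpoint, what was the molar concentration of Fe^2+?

0.190 M

n(K2Cr2O7) = 0.08400 x 0.01311 = 0.001101 mol.
From the balanced equation, 1 mol K2Cr2O7 reacts with 6 mol Fe^2+, so n(Fe^2+) = 0.001101 x 6/1 = 0.006607 mol.
[Fe^2+] = 0.006607 / 0.03475 L = 0.190 M.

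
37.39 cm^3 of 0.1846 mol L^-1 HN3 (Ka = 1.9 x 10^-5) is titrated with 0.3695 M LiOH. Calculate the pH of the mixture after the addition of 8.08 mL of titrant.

4.60

Initial n(HN3) = 0.1846 x 0.03739 = 0.006902 mol.
n(LiOH) added = 0.3695 x 0.008080 = 0.002986 mol, converting that many moles of HN3 to N3-.
Remaining n(HN3) = 0.003917 mol; n(N3-) = 0.002986 mol.
By Henderson-Hasselbalch, pH = pKa + log([A^-]/[HA]) = 4.72 + log(0.002986/0.003917) = 4.72 + (-0.12) = 4.60.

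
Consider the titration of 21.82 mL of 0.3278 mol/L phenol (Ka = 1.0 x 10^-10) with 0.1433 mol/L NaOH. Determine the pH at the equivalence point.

n(C6H5OH) = 0.3278 x 0.02182 = 0.007153 mol; V(NaOH) at equivalence = 0.007153/0.1433 = 0.04991 L.
At equivalence all the acid is converted to C6H5O-; total volume = 0.02182 + 0.04991 = 0.07173 L, so [C6H5O-] = 0.007153/0.07173 = 0.09971 M.
Kb = Kw/Ka = 1.0e-14 / 1.0 x 10^-10 = 0.000100.
[OH^-] = sqrt(Kb x [C6H5O-]) = sqrt(0.000100 x 0.09971) = 0.00316 M.
pOH = 2.50, so pH = 14.00 - 2.50 = 11.50.

11.50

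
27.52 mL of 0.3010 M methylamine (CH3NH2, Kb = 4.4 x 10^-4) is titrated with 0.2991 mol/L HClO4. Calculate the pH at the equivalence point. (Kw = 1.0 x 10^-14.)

5.73

n(CH3NH2) = 0.3010 x 0.02752 = 0.008284 mol; V(HClO4) at equivalence = 0.008284/0.2991 = 0.02769 L.
At equivalence the base is fully converted to CH3NH3+; total volume = 0.05521 L, so [CH3NH3+] = 0.008284/0.05521 = 0.1500 M.
Ka(CH3NH3+) = Kw/Kb = 1.0e-14 / 4.4 x 10^-4 = 2.27e-11.
[H^+] = sqrt(Ka x [CH3NH3+]) = sqrt(2.27e-11 x 0.1500) = 1.85e-6 M.
pH = -log(1.85e-6) = 5.73.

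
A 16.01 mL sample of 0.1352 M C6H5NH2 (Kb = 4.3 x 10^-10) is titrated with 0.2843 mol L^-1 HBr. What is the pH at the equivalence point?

2.84

n(C6H5NH2) = 0.1352 x 0.01601 = 0.002165 mol; V(HBr) at equivalence = 0.002165/0.2843 = 0.007614 L.
At equivalence the base is fully converted to C6H5NH3+; total volume = 0.02362 L, so [C6H5NH3+] = 0.002165/0.02362 = 0.09163 M.
Ka(C6H5NH3+) = Kw/Kb = 1.0e-14 / 4.3 x 10^-10 = 2.33e-5.
[H^+] = sqrt(Ka x [C6H5NH3+]) = sqrt(2.33e-5 x 0.09163) = 0.00146 M.
pH = -log(0.00146) = 2.84.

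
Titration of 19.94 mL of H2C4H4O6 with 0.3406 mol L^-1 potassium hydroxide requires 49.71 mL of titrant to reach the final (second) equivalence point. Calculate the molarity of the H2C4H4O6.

0.425 M

n(KOH) = 0.3406 x 0.04971 = 0.01693 mol.
At the final (second) equivalence point, 2 mol OH^- react per mol H2C4H4O6, so n(H2C4H4O6) = 0.01693 / 2 = 0.008466 mol.
[H2C4H4O6] = 0.008466 / 0.01994 L = 0.425 M.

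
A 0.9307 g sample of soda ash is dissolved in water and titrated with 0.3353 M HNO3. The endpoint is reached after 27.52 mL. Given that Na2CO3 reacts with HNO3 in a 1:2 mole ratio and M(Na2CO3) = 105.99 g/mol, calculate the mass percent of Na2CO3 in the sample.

n(HNO3) = 0.3353 x 0.02752 = 0.009227 mol.
n(Na2CO3) = 0.009227 / 2 = 0.004614 mol.
mass of Na2CO3 = 0.004614 x 105.99 = 0.4890 g.
% purity = 0.4890 / 0.9307 x 100 = 52.5%.

52.5%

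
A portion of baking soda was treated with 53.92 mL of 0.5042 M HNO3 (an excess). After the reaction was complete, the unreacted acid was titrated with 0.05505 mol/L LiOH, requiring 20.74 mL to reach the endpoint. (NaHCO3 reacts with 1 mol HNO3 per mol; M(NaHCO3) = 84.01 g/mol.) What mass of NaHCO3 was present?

Total n(HNO3) added = 0.5042 x 0.05392 = 0.02719 mol.
n(LiOH) used = 0.05505 x 0.02074 = 0.001142 mol, which equals the excess n(HNO3).
So n(HNO3) consumed by the sample = 0.02719 - 0.001142 = 0.02604 mol.
n(NaHCO3) = 0.02604 / 1 = 0.02604 mol.
mass = 0.02604 mol x 84.01 g/mol = 2.19 g.

2.19 g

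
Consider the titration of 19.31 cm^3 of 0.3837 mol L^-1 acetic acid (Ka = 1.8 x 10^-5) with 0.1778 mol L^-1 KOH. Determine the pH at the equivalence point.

8.91

n(CH3COOH) = 0.3837 x 0.01931 = 0.007409 mol; V(KOH) at equivalence = 0.007409/0.1778 = 0.04167 L.
At equivalence all the acid is converted to CH3COO-; total volume = 0.01931 + 0.04167 = 0.06098 L, so [CH3COO-] = 0.007409/0.06098 = 0.1215 M.
Kb = Kw/Ka = 1.0e-14 / 1.8 x 10^-5 = 5.56e-10.
[OH^-] = sqrt(Kb x [CH3COO-]) = sqrt(5.56e-10 x 0.1215) = 8.22e-6 M.
pOH = 5.09, so pH = 14.00 - 5.09 = 8.91.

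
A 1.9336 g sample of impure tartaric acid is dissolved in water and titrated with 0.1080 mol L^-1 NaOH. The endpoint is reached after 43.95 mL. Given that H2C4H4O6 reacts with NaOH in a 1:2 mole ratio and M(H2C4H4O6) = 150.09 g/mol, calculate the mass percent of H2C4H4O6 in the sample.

n(NaOH) = 0.1080 x 0.04395 = 0.004747 mol.
n(H2C4H4O6) = 0.004747 / 2 = 0.002373 mol.
mass of H2C4H4O6 = 0.002373 x 150.09 = 0.3562 g.
% purity = 0.3562 / 1.9336 x 100 = 18.4%.

18.4%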